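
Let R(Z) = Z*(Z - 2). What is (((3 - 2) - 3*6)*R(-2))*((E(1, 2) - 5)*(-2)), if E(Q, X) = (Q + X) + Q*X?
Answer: 0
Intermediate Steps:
R(Z) = Z*(-2 + Z)
E(Q, X) = Q + X + Q*X
(((3 - 2) - 3*6)*R(-2))*((E(1, 2) - 5)*(-2)) = (((3 - 2) - 3*6)*(-2*(-2 - 2)))*(((1 + 2 + 1*2) - 5)*(-2)) = ((1 - 18)*(-2*(-4)))*(((1 + 2 + 2) - 5)*(-2)) = (-17*8)*((5 - 5)*(-2)) = -0*(-2) = -136*0 = 0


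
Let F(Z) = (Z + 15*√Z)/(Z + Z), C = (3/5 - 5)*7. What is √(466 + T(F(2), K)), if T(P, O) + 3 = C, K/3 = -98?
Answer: √10805/5 ≈ 20.789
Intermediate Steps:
K = -294 (K = 3*(-98) = -294)
C = -154/5 (C = (3*(⅕) - 5)*7 = (⅗ - 5)*7 = -22/5*7 = -154/5 ≈ -30.800)
F(Z) = (Z + 15*√Z)/(2*Z) (F(Z) = (Z + 15*√Z)/((2*Z)) = (Z + 15*√Z)*(1/(2*Z)) = (Z + 15*√Z)/(2*Z))
T(P, O) = -169/5 (T(P, O) = -3 - 154/5 = -169/5)
√(466 + T(F(2), K)) = √(466 - 169/5) = √(2161/5) = √10805/5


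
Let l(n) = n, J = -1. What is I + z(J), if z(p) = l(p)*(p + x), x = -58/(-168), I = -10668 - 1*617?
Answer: -947885/84 ≈ -11284.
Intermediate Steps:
I = -11285 (I = -10668 - 617 = -11285)
x = 29/84 (x = -58*(-1/168) = 29/84 ≈ 0.34524)
z(p) = p*(29/84 + p) (z(p) = p*(p + 29/84) = p*(29/84 + p))
I + z(J) = -11285 + (1/84)*(-1)*(29 + 84*(-1)) = -11285 + (1/84)*(-1)*(29 - 84) = -11285 + (1/84)*(-1)*(-55) = -11285 + 55/84 = -947885/84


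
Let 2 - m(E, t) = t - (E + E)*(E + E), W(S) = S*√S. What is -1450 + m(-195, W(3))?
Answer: 150652 - 3*√3 ≈ 1.5065e+5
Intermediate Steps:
W(S) = S^(3/2)
m(E, t) = 2 - t + 4*E² (m(E, t) = 2 - (t - (E + E)*(E + E)) = 2 - (t - 2*E*2*E) = 2 - (t - 4*E²) = 2 + (-t + 4*E²) = 2 - t + 4*E²)
-1450 + m(-195, W(3)) = -1450 + (2 - 3^(3/2) + 4*(-195)²) = -1450 + (2 - 3*√3 + 4*38025) = -1450 + (2 - 3*√3 + 152100) = -1450 + (152102 - 3*√3) = 150652 - 3*√3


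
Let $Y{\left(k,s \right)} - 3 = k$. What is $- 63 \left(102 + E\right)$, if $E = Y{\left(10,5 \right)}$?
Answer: $-7245$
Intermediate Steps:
$Y{\left(k,s \right)} = 3 + k$
$E = 13$ ($E = 3 + 10 = 13$)
$- 63 \left(102 + E\right) = - 63 \left(102 + 13\right) = \left(-63\right) 115 = -7245$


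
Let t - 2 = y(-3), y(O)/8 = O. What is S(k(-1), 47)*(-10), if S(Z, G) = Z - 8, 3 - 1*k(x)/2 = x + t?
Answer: -440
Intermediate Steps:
y(O) = 8*O
t = -22 (t = 2 + 8*(-3) = 2 - 24 = -22)
k(x) = 50 - 2*x (k(x) = 6 - 2*(x - 22) = 6 - 2*(-22 + x) = 6 + (44 - 2*x) = 50 - 2*x)
S(Z, G) = -8 + Z
S(k(-1), 47)*(-10) = (-8 + (50 - 2*(-1)))*(-10) = (-8 + (50 + 2))*(-10) = (-8 + 52)*(-10) = 44*(-10) = -440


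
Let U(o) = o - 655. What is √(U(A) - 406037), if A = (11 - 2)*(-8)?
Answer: 6*I*√11299 ≈ 637.78*I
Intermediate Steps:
A = -72 (A = 9*(-8) = -72)
U(o) = -655 + o
√(U(A) - 406037) = √((-655 - 72) - 406037) = √(-727 - 406037) = √(-406764) = 6*I*√11299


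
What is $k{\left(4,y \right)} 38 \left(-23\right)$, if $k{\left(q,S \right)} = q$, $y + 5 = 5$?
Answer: $-3496$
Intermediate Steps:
$y = 0$ ($y = -5 + 5 = 0$)
$k{\left(4,y \right)} 38 \left(-23\right) = 4 \cdot 38 \left(-23\right) = 152 \left(-23\right) = -3496$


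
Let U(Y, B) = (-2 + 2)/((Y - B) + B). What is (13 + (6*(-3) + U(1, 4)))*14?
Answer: -70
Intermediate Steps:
U(Y, B) = 0 (U(Y, B) = 0/Y = 0)
(13 + (6*(-3) + U(1, 4)))*14 = (13 + (6*(-3) + 0))*14 = (13 + (-18 + 0))*14 = (13 - 18)*14 = -5*14 = -70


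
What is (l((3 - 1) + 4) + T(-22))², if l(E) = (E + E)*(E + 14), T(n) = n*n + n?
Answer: 492804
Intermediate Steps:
T(n) = n + n² (T(n) = n² + n = n + n²)
l(E) = 2*E*(14 + E) (l(E) = (2*E)*(14 + E) = 2*E*(14 + E))
(l((3 - 1) + 4) + T(-22))² = (2*((3 - 1) + 4)*(14 + ((3 - 1) + 4)) - 22*(1 - 22))² = (2*(2 + 4)*(14 + (2 + 4)) - 22*(-21))² = (2*6*(14 + 6) + 462)² = (2*6*20 + 462)² = (240 + 462)² = 702² = 492804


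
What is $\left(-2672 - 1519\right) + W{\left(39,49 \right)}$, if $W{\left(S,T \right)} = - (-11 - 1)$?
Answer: $-4179$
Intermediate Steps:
$W{\left(S,T \right)} = 12$ ($W{\left(S,T \right)} = \left(-1\right) \left(-12\right) = 12$)
$\left(-2672 - 1519\right) + W{\left(39,49 \right)} = \left(-2672 - 1519\right) + 12 = -4191 + 12 = -4179$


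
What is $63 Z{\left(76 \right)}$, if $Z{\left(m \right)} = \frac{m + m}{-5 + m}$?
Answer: $\frac{9576}{71} \approx 134.87$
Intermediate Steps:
$Z{\left(m \right)} = \frac{2 m}{-5 + m}$
$63 Z{\left(76 \right)} = 63 \cdot 2 \cdot 76 \frac{1}{-5 + 76} = 63 \cdot 2 \cdot 76 \cdot \frac{1}{71} = 63 \cdot \frac{152}{71} = \frac{9576}{71}$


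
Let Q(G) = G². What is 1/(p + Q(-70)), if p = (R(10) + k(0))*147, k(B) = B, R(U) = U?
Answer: 1/6370 ≈ 0.00015699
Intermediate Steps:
p = 1470 (p = (10 + 0)*147 = 10*147 = 1470)
1/(p + Q(-70)) = 1/(1470 + (-70)²) = 1/(1470 + 4900) = 1/6370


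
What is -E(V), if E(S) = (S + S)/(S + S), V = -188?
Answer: -1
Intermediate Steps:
E(S) = 1 (E(S) = (2*S)/((2*S)) = (2*S)*(1/(2*S)) = 1)
-E(V) = -1*1 = -1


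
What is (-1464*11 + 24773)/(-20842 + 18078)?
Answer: -8669/2764 ≈ -3.1364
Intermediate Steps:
(-1464*11 + 24773)/(-20842 + 18078) = (-16104 + 24773)/(-2764) = 8669*(-1/2764) = -8669/2764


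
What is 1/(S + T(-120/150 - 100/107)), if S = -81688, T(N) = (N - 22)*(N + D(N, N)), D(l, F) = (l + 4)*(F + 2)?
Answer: -153130375/12504795146552 ≈ -1.2246e-5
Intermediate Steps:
D(l, F) = (2 + F)*(4 + l) (D(l, F) = (4 + l)*(2 + F) = (2 + F)*(4 + l))
T(N) = (-22 + N)*(8 + N² + 7*N) (T(N) = (N - 22)*(N + (8 + 2*N + 4*N + N*N)) = (-22 + N)*(N + (8 + 2*N + 4*N + N²)) = (-22 + N)*(N + (8 + N² + 6*N)) = (-22 + N)*(8 + N² + 7*N))
1/(S + T(-120/150 - 100/107)) = 1/(-81688 + (-176 + (-120/150 - 100/107)³ - 146*(-120/150 - 100/107) - 15*(-120/150 - 100/107)²)) = 1/(-81688 + (-176 + (-120*1/150 - 100*1/107)³ - 146*(-120*1/150 - 100*1/107) - 15*(-120*1/150 - 100*1/107)²)) = 1/(-81688 + (-176 + (-⅘ - 100/107)³ - 146*(-⅘ - 100/107) - 15*(-⅘ - 100/107)²)) = 1/(-81688 + (-176 + (-928/535)³ - 146*(-928/535) - 15*(-928/535)²)) = 1/(-81688 + (-176 - 799178752/153130375 + 135488/535 - 15*861184/286225)) = 1/(-81688 + (-176 - 799178752/153130375 + 135488/535 - 2583552/57245)) = 1/(-81688 + 4118926448/153130375) = 1/(-12504795146552/153130375) = -153130375/12504795146552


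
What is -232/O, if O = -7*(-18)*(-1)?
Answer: 116/63 ≈ 1.8413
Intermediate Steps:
O = -126 (O = 126*(-1) = -126)
-232/O = -232/(-126) = -232*(-1/126) = 116/63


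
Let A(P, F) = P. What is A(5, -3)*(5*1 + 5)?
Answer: 50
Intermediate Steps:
A(5, -3)*(5*1 + 5) = 5*(5*1 + 5) = 5*(5 + 5) = 5*10 = 50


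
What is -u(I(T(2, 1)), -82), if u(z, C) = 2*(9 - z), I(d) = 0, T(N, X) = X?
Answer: -18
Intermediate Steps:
u(z, C) = 18 - 2*z
-u(I(T(2, 1)), -82) = -(18 - 2*0) = -(18 + 0) = -1*18 = -18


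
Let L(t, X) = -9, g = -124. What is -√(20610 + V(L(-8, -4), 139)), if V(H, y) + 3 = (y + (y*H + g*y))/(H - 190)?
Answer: -√819709059/199 ≈ -143.87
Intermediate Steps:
V(H, y) = -3 + (-123*y + H*y)/(-190 + H) (V(H, y) = -3 + (y + (y*H - 124*y))/(H - 190) = -3 + (y + (H*y - 124*y))/(-190 + H) = -3 + (y + (-124*y + H*y))/(-190 + H) = -3 + (-123*y + H*y)/(-190 + H))
-√(20610 + V(L(-8, -4), 139)) = -√(20610 + (570 - 123*139 - 3*(-9) - 9*139)/(-190 - 9)) = -√(20610 + (570 - 17097 + 27 - 1251)/(-199)) = -√(20610 - 1/199*(-17751)) = -√(20610 + 17751/199) = -√(4119141/199) = -√819709059/199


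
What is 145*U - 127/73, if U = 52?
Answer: 550293/73 ≈ 7538.3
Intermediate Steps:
145*U - 127/73 = 145*52 - 127/73 = 7540 - 127*1/73 = 7540 - 127/73 = 550293/73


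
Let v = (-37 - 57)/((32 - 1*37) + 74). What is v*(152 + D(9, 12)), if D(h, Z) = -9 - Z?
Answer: -12314/69 ≈ -178.46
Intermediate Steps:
v = -94/69 (v = -94/((32 - 37) + 74) = -94/(-5 + 74) = -94/69 ≈ -1.3623)
v*(152 + D(9, 12)) = -94*(152 + (-9 - 1*12))/69 = -94*(152 + (-9 - 12))/69 = -94*(152 - 21)/69 = -94/69*131 = -12314/69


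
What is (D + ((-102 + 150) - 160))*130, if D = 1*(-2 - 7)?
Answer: -15730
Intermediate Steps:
D = -9 (D = 1*(-9) = -9)
(D + ((-102 + 150) - 160))*130 = (-9 + ((-102 + 150) - 160))*130 = (-9 + (48 - 160))*130 = (-9 - 112)*130 = -121*130 = -15730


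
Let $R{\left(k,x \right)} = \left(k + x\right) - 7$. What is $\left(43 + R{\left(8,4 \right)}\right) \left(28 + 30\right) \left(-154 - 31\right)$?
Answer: $-515040$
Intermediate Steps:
$R{\left(k,x \right)} = -7 + k + x$
$\left(43 + R{\left(8,4 \right)}\right) \left(28 + 30\right) \left(-154 - 31\right) = \left(43 + \left(-7 + 8 + 4\right)\right) \left(28 + 30\right) \left(-154 - 31\right) = \left(43 + 5\right) 58 \left(-185\right) = 48 \cdot 58 \left(-185\right) = 2784 \left(-185\right) = -515040$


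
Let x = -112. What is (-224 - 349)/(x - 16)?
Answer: 573/128 ≈ 4.4766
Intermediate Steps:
(-224 - 349)/(x - 16) = (-224 - 349)/(-112 - 16) = -573/(-128) = -573*(-1/128) = 573/128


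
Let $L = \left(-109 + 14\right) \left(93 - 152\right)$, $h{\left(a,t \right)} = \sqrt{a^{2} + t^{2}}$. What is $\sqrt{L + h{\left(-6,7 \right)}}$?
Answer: $\sqrt{5605 + \sqrt{85}} \approx 74.928$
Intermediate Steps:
$L = 5605$ ($L = \left(-95\right) \left(-59\right) = 5605$)
$\sqrt{L + h{\left(-6,7 \right)}} = \sqrt{5605 + \sqrt{\left(-6\right)^{2} + 7^{2}}} = \sqrt{5605 + \sqrt{36 + 49}} = \sqrt{5605 + \sqrt{85}}$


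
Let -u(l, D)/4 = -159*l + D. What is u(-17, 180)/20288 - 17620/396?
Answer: -22627577/502128 ≈ -45.063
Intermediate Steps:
u(l, D) = -4*D + 636*l (u(l, D) = -4*(-159*l + D) = -4*(D - 159*l) = -4*D + 636*l)
u(-17, 180)/20288 - 17620/396 = (-4*180 + 636*(-17))/20288 - 17620/396 = (-720 - 10812)*(1/20288) - 17620*1/396 = -11532*1/20288 - 4405/99 = -2883/5072 - 4405/99 = -22627577/502128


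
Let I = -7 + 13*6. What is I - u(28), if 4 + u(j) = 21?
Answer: 54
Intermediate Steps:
I = 71 (I = -7 + 78 = 71)
u(j) = 17 (u(j) = -4 + 21 = 17)
I - u(28) = 71 - 1*17 = 71 - 17 = 54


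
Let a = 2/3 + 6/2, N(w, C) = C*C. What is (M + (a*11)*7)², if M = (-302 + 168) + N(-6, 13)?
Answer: 906304/9 ≈ 1.0070e+5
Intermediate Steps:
N(w, C) = C²
M = 35 (M = (-302 + 168) + 13² = -134 + 169 = 35)
a = 11/3 (a = 2*(⅓) + 6*(½) = ⅔ + 3 = 11/3 ≈ 3.6667)
(M + (a*11)*7)² = (35 + ((11/3)*11)*7)² = (35 + (121/3)*7)² = (35 + 847/3)² = (952/3)² = 906304/9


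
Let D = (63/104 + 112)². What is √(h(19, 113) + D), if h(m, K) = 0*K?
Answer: 11711/104 ≈ 112.61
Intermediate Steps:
h(m, K) = 0
D = 137147521/10816 (D = (63*(1/104) + 112)² = (63/104 + 112)² = (11711/104)² = 137147521/10816 ≈ 12680.)
√(h(19, 113) + D) = √(0 + 137147521/10816) = √(137147521/10816) = 11711/104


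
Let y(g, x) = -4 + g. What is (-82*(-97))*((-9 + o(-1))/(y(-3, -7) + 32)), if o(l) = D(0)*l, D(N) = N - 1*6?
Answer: -23862/25 ≈ -954.48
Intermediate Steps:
D(N) = -6 + N (D(N) = N - 6 = -6 + N)
o(l) = -6*l (o(l) = (-6 + 0)*l = -6*l)
(-82*(-97))*((-9 + o(-1))/(y(-3, -7) + 32)) = (-82*(-97))*((-9 - 6*(-1))/((-4 - 3) + 32)) = 7954*((-9 + 6)/(-7 + 32)) = 7954*(-3/25) = -23862/25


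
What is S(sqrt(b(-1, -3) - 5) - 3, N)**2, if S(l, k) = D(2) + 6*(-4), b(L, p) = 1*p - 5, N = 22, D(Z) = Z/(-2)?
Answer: 625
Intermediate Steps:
D(Z) = -Z/2 (D(Z) = Z*(-1/2) = -Z/2)
b(L, p) = -5 + p (b(L, p) = p - 5 = -5 + p)
S(l, k) = -25 (S(l, k) = -1/2*2 + 6*(-4) = -1 - 24 = -25)
S(sqrt(b(-1, -3) - 5) - 3, N)**2 = (-25)**2 = 625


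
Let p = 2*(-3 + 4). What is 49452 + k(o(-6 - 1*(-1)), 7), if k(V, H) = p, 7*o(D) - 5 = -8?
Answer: 49454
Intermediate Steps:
o(D) = -3/7 (o(D) = 5/7 + (⅐)*(-8) = 5/7 - 8/7 = -3/7)
p = 2 (p = 2*1 = 2)
k(V, H) = 2
49452 + k(o(-6 - 1*(-1)), 7) = 49452 + 2 = 49454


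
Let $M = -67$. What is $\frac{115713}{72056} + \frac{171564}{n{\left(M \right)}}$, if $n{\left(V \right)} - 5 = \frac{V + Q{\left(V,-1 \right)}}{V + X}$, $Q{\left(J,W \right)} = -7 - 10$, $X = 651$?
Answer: $\frac{1804965515781}{51087704} \approx 35331.0$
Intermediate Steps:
$Q{\left(J,W \right)} = -17$ ($Q{\left(J,W \right)} = -7 - 10 = -17$)
$n{\left(V \right)} = 5 + \frac{-17 + V}{651 + V}$ ($n{\left(V \right)} = 5 + \frac{V - 17}{V + 651} = 5 + \frac{-17 + V}{651 + V}$)
$\frac{115713}{72056} + \frac{171564}{n{\left(M \right)}} = \frac{115713}{72056} + \frac{171564}{2 \frac{1}{651 - 67} \left(1619 + 3 \left(-67\right)\right)} = 115713 \cdot \frac{1}{72056} + \frac{171564}{2 \cdot \frac{1}{584} \left(1619 - 201\right)} = \frac{115713}{72056} + \frac{171564}{2 \cdot \frac{1}{584} \cdot 1418} = \frac{115713}{72056} + \frac{171564}{\frac{709}{146}} = \frac{115713}{72056} + 171564 \cdot \frac{146}{709} = \frac{115713}{72056} + \frac{25048344}{709} = \frac{1804965515781}{51087704}$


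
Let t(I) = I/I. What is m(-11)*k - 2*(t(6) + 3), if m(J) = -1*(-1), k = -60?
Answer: -68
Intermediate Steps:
t(I) = 1
m(J) = 1
m(-11)*k - 2*(t(6) + 3) = 1*(-60) - 2*(1 + 3) = -60 - 2*4 = -60 - 8 = -68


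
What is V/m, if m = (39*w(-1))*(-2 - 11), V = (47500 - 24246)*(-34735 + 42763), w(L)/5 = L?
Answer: 62227704/845 ≈ 73642.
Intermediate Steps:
w(L) = 5*L
V = 186683112 (V = 23254*8028 = 186683112)
m = 2535 (m = (39*(5*(-1)))*(-2 - 11) = (39*(-5))*(-13) = -195*(-13) = 2535)
V/m = 186683112/2535 = 186683112*(1/2535) = 62227704/845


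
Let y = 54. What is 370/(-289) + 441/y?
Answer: 11941/1734 ≈ 6.8864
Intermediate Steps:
370/(-289) + 441/y = 370/(-289) + 441/54 = 370*(-1/289) + 441*(1/54) = -370/289 + 49/6 = 11941/1734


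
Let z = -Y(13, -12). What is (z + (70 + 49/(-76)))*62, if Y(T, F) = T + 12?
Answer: 104501/38 ≈ 2750.0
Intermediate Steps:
Y(T, F) = 12 + T
z = -25 (z = -(12 + 13) = -1*25 = -25)
(z + (70 + 49/(-76)))*62 = (-25 + (70 + 49/(-76)))*62 = (-25 + (70 + 49*(-1/76)))*62 = (-25 + (70 - 49/76))*62 = (-25 + 5271/76)*62 = (3371/76)*62 = 104501/38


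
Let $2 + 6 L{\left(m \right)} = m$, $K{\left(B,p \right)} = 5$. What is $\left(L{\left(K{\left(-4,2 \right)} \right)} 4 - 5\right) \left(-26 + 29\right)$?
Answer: $-9$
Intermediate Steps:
$L{\left(m \right)} = - \frac{1}{3} + \frac{m}{6}$
$\left(L{\left(K{\left(-4,2 \right)} \right)} 4 - 5\right) \left(-26 + 29\right) = \left(\left(- \frac{1}{3} + \frac{1}{6} \cdot 5\right) 4 - 5\right) \left(-26 + 29\right) = \left(\left(- \frac{1}{3} + \frac{5}{6}\right) 4 - 5\right) 3 = \left(\frac{1}{2} \cdot 4 - 5\right) 3 = \left(2 - 5\right) 3 = \left(-3\right) 3 = -9$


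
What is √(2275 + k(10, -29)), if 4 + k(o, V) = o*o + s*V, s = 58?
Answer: √689 ≈ 26.249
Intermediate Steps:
k(o, V) = -4 + o² + 58*V (k(o, V) = -4 + (o*o + 58*V) = -4 + (o² + 58*V) = -4 + o² + 58*V)
√(2275 + k(10, -29)) = √(2275 + (-4 + 10² + 58*(-29))) = √(2275 + (-4 + 100 - 1682)) = √(2275 - 1586) = √689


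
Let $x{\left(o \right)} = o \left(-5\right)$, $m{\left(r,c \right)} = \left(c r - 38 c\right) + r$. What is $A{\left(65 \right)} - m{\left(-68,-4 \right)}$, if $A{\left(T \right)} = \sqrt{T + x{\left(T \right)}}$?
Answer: $-356 + 2 i \sqrt{65} \approx -356.0 + 16.125 i$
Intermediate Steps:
$m{\left(r,c \right)} = r - 38 c + c r$ ($m{\left(r,c \right)} = \left(- 38 c + c r\right) + r = r - 38 c + c r$)
$x{\left(o \right)} = - 5 o$
$A{\left(T \right)} = 2 \sqrt{- T}$ ($A{\left(T \right)} = \sqrt{T - 5 T} = \sqrt{- 4 T} = 2 \sqrt{- T}$)
$A{\left(65 \right)} - m{\left(-68,-4 \right)} = 2 \sqrt{\left(-1\right) 65} - \left(-68 - -152 - -272\right) = 2 \sqrt{-65} - \left(-68 + 152 + 272\right) = 2 i \sqrt{65} - 356 = -356 + 2 i \sqrt{65}$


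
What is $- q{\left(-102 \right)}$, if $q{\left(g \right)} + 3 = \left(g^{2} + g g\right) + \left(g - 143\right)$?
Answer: $-20560$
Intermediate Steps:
$q{\left(g \right)} = -146 + g + 2 g^{2}$ ($q{\left(g \right)} = -3 + \left(\left(g^{2} + g g\right) + \left(g - 143\right)\right) = -3 + \left(\left(g^{2} + g^{2}\right) + \left(-143 + g\right)\right) = -3 + \left(2 g^{2} + \left(-143 + g\right)\right) = -3 + \left(-143 + g + 2 g^{2}\right) = -146 + g + 2 g^{2}$)
$- q{\left(-102 \right)} = - (-146 - 102 + 2 \left(-102\right)^{2}) = - (-146 - 102 + 2 \cdot 10404) = - (-146 - 102 + 20808) = \left(-1\right) 20560 = -20560$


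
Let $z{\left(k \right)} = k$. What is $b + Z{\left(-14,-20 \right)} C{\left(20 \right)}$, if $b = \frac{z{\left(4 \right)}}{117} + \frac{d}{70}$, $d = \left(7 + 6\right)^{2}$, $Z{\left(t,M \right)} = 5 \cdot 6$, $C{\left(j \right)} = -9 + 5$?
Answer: $- \frac{962747}{8190} \approx -117.55$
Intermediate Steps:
$C{\left(j \right)} = -4$
$Z{\left(t,M \right)} = 30$
$d = 169$ ($d = 13^{2} = 169$)
$b = \frac{20053}{8190}$ ($b = \frac{4}{117} + \frac{169}{70} = \frac{20053}{8190} \approx 2.4485$)
$b + Z{\left(-14,-20 \right)} C{\left(20 \right)} = \frac{20053}{8190} + 30 \left(-4\right) = \frac{20053}{8190} - 120 = - \frac{962747}{8190}$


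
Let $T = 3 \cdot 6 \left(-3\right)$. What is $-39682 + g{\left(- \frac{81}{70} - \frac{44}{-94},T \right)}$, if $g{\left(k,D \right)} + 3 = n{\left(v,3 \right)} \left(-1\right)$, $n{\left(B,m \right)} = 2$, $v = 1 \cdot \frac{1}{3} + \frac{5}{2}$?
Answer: $-39687$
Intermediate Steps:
$v = \frac{17}{6}$ ($v = 1 \cdot \frac{1}{3} + 5 \cdot \frac{1}{2} = \frac{1}{3} + \frac{5}{2} = \frac{17}{6} \approx 2.8333$)
$T = -54$ ($T = 18 \left(-3\right) = -54$)
$g{\left(k,D \right)} = -5$ ($g{\left(k,D \right)} = -3 + 2 \left(-1\right) = -3 - 2 = -5$)
$-39682 + g{\left(- \frac{81}{70} - \frac{44}{-94},T \right)} = -39682 - 5 = -39687$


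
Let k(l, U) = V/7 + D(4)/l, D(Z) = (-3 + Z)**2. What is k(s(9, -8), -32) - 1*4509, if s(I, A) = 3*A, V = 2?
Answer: -757471/168 ≈ -4508.8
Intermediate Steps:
k(l, U) = 2/7 + 1/l (k(l, U) = 2/7 + (-3 + 4)**2/l = 2*(1/7) + 1**2/l = 2/7 + 1/l)
k(s(9, -8), -32) - 1*4509 = (2/7 + 1/(3*(-8))) - 1*4509 = (2/7 + 1/(-24)) - 4509 = (2/7 - 1/24) - 4509 = 41/168 - 4509 = -757471/168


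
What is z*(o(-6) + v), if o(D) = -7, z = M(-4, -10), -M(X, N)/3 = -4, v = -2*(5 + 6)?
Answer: -348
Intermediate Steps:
v = -22 (v = -2*11 = -22)
M(X, N) = 12 (M(X, N) = -3*(-4) = 12)
z = 12
z*(o(-6) + v) = 12*(-7 - 22) = 12*(-29) = -348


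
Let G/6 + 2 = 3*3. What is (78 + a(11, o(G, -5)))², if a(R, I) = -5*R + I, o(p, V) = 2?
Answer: 625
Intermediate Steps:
G = 42 (G = -12 + 6*(3*3) = -12 + 6*9 = -12 + 54 = 42)
a(R, I) = I - 5*R
(78 + a(11, o(G, -5)))² = (78 + (2 - 5*11))² = (78 + (2 - 55))² = (78 - 53)² = 25² = 625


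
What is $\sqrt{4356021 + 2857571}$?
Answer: $2 \sqrt{1803398} \approx 2685.8$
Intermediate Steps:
$\sqrt{4356021 + 2857571} = \sqrt{7213592} = 2 \sqrt{1803398}$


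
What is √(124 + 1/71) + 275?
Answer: 275 + √625155/71 ≈ 286.14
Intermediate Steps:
√(124 + 1/71) + 275 = √(8805/71) + 275 = √625155/71 + 275 = 275 + √625155/71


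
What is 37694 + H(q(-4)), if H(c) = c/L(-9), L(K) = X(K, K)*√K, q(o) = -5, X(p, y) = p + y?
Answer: 37694 - 5*I/54 ≈ 37694.0 - 0.092593*I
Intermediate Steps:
L(K) = 2*K^(3/2) (L(K) = (K + K)*√K = (2*K)*√K = 2*K^(3/2))
H(c) = I*c/54 (H(c) = c/((2*(-9)^(3/2))) = c/((2*(-27*I))) = c/((-54*I)) = c*(I/54) = I*c/54)
37694 + H(q(-4)) = 37694 + (1/54)*I*(-5) = 37694 - 5*I/54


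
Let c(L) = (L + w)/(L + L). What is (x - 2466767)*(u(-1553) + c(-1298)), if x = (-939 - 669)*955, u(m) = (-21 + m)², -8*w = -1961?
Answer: -205932765481588337/20768 ≈ -9.9159e+12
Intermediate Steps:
w = 1961/8 (w = -⅛*(-1961) = 1961/8 ≈ 245.13)
c(L) = (1961/8 + L)/(2*L) (c(L) = (L + 1961/8)/(L + L) = (1961/8 + L)/((2*L)) = (1961/8 + L)*(1/(2*L)) = (1961/8 + L)/(2*L))
x = -1535640 (x = -1608*955 = -1535640)
(x - 2466767)*(u(-1553) + c(-1298)) = (-1535640 - 2466767)*((-21 - 1553)² + (1/16)*(1961 + 8*(-1298))/(-1298)) = -4002407*((-1574)² + (1/16)*(-1/1298)*(1961 - 10384)) = -4002407*(2477476 + (1/16)*(-1/1298)*(-8423)) = -4002407*(2477476 + 8423/20768) = -4002407*51452229991/20768 = -205932765481588337/20768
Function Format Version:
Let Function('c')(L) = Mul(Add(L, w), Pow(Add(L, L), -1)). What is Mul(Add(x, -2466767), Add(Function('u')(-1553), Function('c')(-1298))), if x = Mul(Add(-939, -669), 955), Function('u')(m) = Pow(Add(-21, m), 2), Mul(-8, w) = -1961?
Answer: Rational(-205932765481588337, 20768) ≈ -9.9159e+12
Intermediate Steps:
w = Rational(1961, 8) (w = Mul(Rational(-1, 8), -1961) = Rational(1961, 8) ≈ 245.13)
Function('c')(L) = Mul(Rational(1, 2), Pow(L, -1), Add(Rational(1961, 8), L)) (Function('c')(L) = Mul(Add(L, Rational(1961, 8)), Pow(Add(L, L), -1)) = Mul(Add(Rational(1961, 8), L), Pow(Mul(2, L), -1)) = Mul(Add(Rational(1961, 8), L), Mul(Rational(1, 2), Pow(L, -1))) = Mul(Rational(1, 2), Pow(L, -1), Add(Rational(1961, 8), L)))
x = -1535640 (x = Mul(-1608, 955) = -1535640)
Mul(Add(x, -2466767), Add(Function('u')(-1553), Function('c')(-1298))) = Mul(Add(-1535640, -2466767), Add(Pow(Add(-21, -1553), 2), Mul(Rational(1, 16), Pow(-1298, -1), Add(1961, Mul(8, -1298))))) = Mul(-4002407, Add(Pow(-1574, 2), Mul(Rational(1, 16), Rational(-1, 1298), Add(1961, -10384)))) = Mul(-4002407, Add(2477476, Mul(Rational(1, 16), Rational(-1, 1298), -8423))) = Mul(-4002407, Add(2477476, Rational(8423, 20768))) = Mul(-4002407, Rational(51452229991, 20768)) = Rational(-205932765481588337, 20768)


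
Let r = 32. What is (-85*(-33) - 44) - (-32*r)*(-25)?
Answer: -22839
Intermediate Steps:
(-85*(-33) - 44) - (-32*r)*(-25) = (-85*(-33) - 44) - (-32*32)*(-25) = (2805 - 44) - (-1024)*(-25) = 2761 - 1*25600 = 2761 - 25600 = -22839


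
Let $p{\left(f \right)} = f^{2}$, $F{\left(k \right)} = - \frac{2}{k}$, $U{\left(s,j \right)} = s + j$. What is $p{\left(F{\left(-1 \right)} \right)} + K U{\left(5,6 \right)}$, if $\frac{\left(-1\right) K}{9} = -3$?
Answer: $301$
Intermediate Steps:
$U{\left(s,j \right)} = j + s$
$K = 27$ ($K = \left(-9\right) \left(-3\right) = 27$)
$p{\left(F{\left(-1 \right)} \right)} + K U{\left(5,6 \right)} = \left(- \frac{2}{-1}\right)^{2} + 27 \left(6 + 5\right) = \left(\left(-2\right) \left(-1\right)\right)^{2} + 27 \cdot 11 = 2^{2} + 297 = 4 + 297 = 301$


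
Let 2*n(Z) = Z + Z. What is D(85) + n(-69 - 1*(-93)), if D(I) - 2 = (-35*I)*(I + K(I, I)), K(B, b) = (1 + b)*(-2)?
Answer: 258851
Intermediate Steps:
K(B, b) = -2 - 2*b
D(I) = 2 - 35*I*(-2 - I) (D(I) = 2 + (-35*I)*(I + (-2 - 2*I)) = 2 + (-35*I)*(-2 - I) = 2 - 35*I*(-2 - I))
n(Z) = Z (n(Z) = (Z + Z)/2 = (2*Z)/2 = Z)
D(85) + n(-69 - 1*(-93)) = (2 + 35*85**2 + 70*85) + (-69 - 1*(-93)) = (2 + 35*7225 + 5950) + (-69 + 93) = (2 + 252875 + 5950) + 24 = 258827 + 24 = 258851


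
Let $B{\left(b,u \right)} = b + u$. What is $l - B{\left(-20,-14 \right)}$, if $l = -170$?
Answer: $-136$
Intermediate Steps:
$l - B{\left(-20,-14 \right)} = -170 - \left(-20 - 14\right) = -170 - -34 = -170 + 34 = -136$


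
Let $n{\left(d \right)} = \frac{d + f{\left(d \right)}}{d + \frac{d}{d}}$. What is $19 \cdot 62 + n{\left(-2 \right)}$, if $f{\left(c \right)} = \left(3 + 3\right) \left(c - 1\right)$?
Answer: $1198$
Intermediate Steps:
$f{\left(c \right)} = -6 + 6 c$ ($f{\left(c \right)} = 6 \left(-1 + c\right) = -6 + 6 c$)
$n{\left(d \right)} = \frac{-6 + 7 d}{1 + d}$ ($n{\left(d \right)} = \frac{d + \left(-6 + 6 d\right)}{d + \frac{d}{d}} = \frac{-6 + 7 d}{d + 1} = \frac{-6 + 7 d}{1 + d}$)
$19 \cdot 62 + n{\left(-2 \right)} = 19 \cdot 62 + \frac{-6 + 7 \left(-2\right)}{1 - 2} = 1178 + \frac{-6 - 14}{-1} = 1178 - -20 = 1178 + 20 = 1198$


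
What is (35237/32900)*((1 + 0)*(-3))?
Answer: -105711/32900 ≈ -3.2131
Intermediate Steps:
(35237/32900)*((1 + 0)*(-3)) = (35237*(1/32900))*(1*(-3)) = (35237/32900)*(-3) = -105711/32900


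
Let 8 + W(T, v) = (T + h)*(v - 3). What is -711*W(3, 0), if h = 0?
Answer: 12087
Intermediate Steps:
W(T, v) = -8 + T*(-3 + v) (W(T, v) = -8 + (T + 0)*(v - 3) = -8 + T*(-3 + v))
-711*W(3, 0) = -711*(-8 - 3*3 + 3*0) = -711*(-8 - 9 + 0) = -711*(-17) = 12087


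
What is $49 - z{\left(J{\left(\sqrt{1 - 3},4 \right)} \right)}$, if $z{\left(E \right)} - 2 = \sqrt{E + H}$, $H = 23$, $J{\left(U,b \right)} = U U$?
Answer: $47 - \sqrt{21} \approx 42.417$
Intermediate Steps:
$J{\left(U,b \right)} = U^{2}$
$z{\left(E \right)} = 2 + \sqrt{23 + E}$ ($z{\left(E \right)} = 2 + \sqrt{E + 23} = 2 + \sqrt{23 + E}$)
$49 - z{\left(J{\left(\sqrt{1 - 3},4 \right)} \right)} = 49 - \left(2 + \sqrt{23 + \left(\sqrt{1 - 3}\right)^{2}}\right) = 49 - \left(2 + \sqrt{23 + \left(\sqrt{-2}\right)^{2}}\right) = 49 - \left(2 + \sqrt{23 + \left(i \sqrt{2}\right)^{2}}\right) = 49 - \left(2 + \sqrt{23 - 2}\right) = 49 - \left(2 + \sqrt{21}\right) = 47 - \sqrt{21}$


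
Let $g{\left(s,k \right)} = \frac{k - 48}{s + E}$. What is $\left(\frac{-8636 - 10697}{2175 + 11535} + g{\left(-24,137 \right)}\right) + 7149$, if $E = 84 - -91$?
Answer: $\frac{14798232197}{2070210} \approx 7148.2$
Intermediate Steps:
$E = 175$ ($E = 84 + 91 = 175$)
$g{\left(s,k \right)} = \frac{-48 + k}{175 + s}$ ($g{\left(s,k \right)} = \frac{k - 48}{s + 175} = \frac{-48 + k}{175 + s}$)
$\left(\frac{-8636 - 10697}{2175 + 11535} + g{\left(-24,137 \right)}\right) + 7149 = \left(\frac{-8636 - 10697}{2175 + 11535} + \frac{-48 + 137}{175 - 24}\right) + 7149 = \left(- \frac{19333}{13710} + \frac{1}{151} \cdot 89\right) + 7149 = \left(\left(-19333\right) \frac{1}{13710} + \frac{1}{151} \cdot 89\right) + 7149 = \left(- \frac{19333}{13710} + \frac{89}{151}\right) + 7149 = - \frac{1699093}{2070210} + 7149 = \frac{14798232197}{2070210}$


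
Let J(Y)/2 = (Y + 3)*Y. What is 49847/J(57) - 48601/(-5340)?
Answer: 9976897/608760 ≈ 16.389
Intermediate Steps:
J(Y) = 2*Y*(3 + Y) (J(Y) = 2*((Y + 3)*Y) = 2*((3 + Y)*Y) = 2*(Y*(3 + Y)) = 2*Y*(3 + Y))
49847/J(57) - 48601/(-5340) = 49847/((2*57*(3 + 57))) - 48601/(-5340) = 49847/((2*57*60)) - 48601*(-1/5340) = 49847/6840 + 48601/5340 = 9976897/608760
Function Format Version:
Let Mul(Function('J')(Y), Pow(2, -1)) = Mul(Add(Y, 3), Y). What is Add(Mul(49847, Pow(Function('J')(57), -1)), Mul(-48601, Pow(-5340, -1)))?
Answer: Rational(9976897, 608760) ≈ 16.389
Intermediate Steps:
Function('J')(Y) = Mul(2, Y, Add(3, Y)) (Function('J')(Y) = Mul(2, Mul(Add(Y, 3), Y)) = Mul(2, Mul(Add(3, Y), Y)) = Mul(2, Mul(Y, Add(3, Y))) = Mul(2, Y, Add(3, Y)))
Add(Mul(49847, Pow(Function('J')(57), -1)), Mul(-48601, Pow(-5340, -1))) = Add(Mul(49847, Pow(Mul(2, 57, Add(3, 57)), -1)), Mul(-48601, Pow(-5340, -1))) = Add(Mul(49847, Pow(Mul(2, 57, 60), -1)), Mul(-48601, Rational(-1, 5340))) = Add(Mul(49847, Pow(6840, -1)), Rational(48601, 5340)) = Add(Mul(49847, Rational(1, 6840)), Rational(48601, 5340)) = Add(Rational(49847, 6840), Rational(48601, 5340)) = Rational(9976897, 608760)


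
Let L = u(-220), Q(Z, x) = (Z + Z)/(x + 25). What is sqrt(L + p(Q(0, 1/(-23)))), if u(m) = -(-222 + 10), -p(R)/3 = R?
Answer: 2*sqrt(53) ≈ 14.560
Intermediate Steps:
Q(Z, x) = 2*Z/(25 + x) (Q(Z, x) = (2*Z)/(25 + x) = 2*Z/(25 + x))
p(R) = -3*R
u(m) = 212 (u(m) = -1*(-212) = 212)
L = 212
sqrt(L + p(Q(0, 1/(-23)))) = sqrt(212 - 6*0/(25 + 1/(-23))) = sqrt(212 - 6*0/(25 - 1/23)) = sqrt(212 - 6*0/574/23) = sqrt(212 - 6*0*23/574) = sqrt(212 - 3*0) = sqrt(212 + 0) = sqrt(212) = 2*sqrt(53)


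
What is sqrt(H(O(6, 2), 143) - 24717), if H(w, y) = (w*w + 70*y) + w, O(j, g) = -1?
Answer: I*sqrt(14707) ≈ 121.27*I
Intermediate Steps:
H(w, y) = w + w**2 + 70*y (H(w, y) = (w**2 + 70*y) + w = w + w**2 + 70*y)
sqrt(H(O(6, 2), 143) - 24717) = sqrt((-1 + (-1)**2 + 70*143) - 24717) = sqrt((-1 + 1 + 10010) - 24717) = sqrt(10010 - 24717) = sqrt(-14707) = I*sqrt(14707)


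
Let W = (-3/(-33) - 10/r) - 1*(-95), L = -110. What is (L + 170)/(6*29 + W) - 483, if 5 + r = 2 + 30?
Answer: -3853041/7981 ≈ -482.78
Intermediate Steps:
r = 27 (r = -5 + (2 + 30) = -5 + 32 = 27)
W = 28132/297 (W = (-3/(-33) - 10/27) - 1*(-95) = (-3*(-1/33) - 10*1/27) + 95 = (1/11 - 10/27) + 95 = -83/297 + 95 = 28132/297 ≈ 94.721)
(L + 170)/(6*29 + W) - 483 = (-110 + 170)/(6*29 + 28132/297) - 483 = 60/(174 + 28132/297) - 483 = 60/(79810/297) - 483 = 60*(297/79810) - 483 = 1782/7981 - 483 = -3853041/7981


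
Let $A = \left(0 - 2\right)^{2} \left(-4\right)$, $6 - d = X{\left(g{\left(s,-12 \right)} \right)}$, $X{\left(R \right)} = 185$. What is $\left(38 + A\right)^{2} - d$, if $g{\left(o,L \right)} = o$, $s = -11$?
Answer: $663$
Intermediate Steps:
$d = -179$ ($d = 6 - 185 = -179$)
$A = -16$ ($A = \left(-2\right)^{2} \left(-4\right) = 4 \left(-4\right) = -16$)
$\left(38 + A\right)^{2} - d = \left(38 - 16\right)^{2} - -179 = 22^{2} + 179 = 484 + 179 = 663$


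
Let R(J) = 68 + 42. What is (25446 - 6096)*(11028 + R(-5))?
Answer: 215520300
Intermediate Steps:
R(J) = 110
(25446 - 6096)*(11028 + R(-5)) = (25446 - 6096)*(11028 + 110) = 19350*11138 = 215520300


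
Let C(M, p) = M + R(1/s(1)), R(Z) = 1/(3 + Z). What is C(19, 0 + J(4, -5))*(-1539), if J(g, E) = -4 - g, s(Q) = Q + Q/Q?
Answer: -207765/7 ≈ -29681.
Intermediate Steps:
s(Q) = 1 + Q (s(Q) = Q + 1 = 1 + Q)
C(M, p) = 2/7 + M (C(M, p) = M + 1/(3 + 1/(1 + 1)) = M + 1/(3 + 1/2) = M + 1/(7/2) = M + 2/7 = 2/7 + M)
C(19, 0 + J(4, -5))*(-1539) = (2/7 + 19)*(-1539) = (135/7)*(-1539) = -207765/7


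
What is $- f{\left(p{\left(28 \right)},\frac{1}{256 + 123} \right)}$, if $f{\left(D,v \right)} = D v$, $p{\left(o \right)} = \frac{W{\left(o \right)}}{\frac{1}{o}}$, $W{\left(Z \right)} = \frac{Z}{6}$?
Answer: $- \frac{392}{1137} \approx -0.34477$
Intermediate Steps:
$W{\left(Z \right)} = \frac{Z}{6}$ ($W{\left(Z \right)} = Z \frac{1}{6} = \frac{Z}{6}$)
$p{\left(o \right)} = \frac{o^{2}}{6}$ ($p{\left(o \right)} = \frac{\frac{1}{6} o}{\frac{1}{o}} = \frac{o}{6} o = \frac{o^{2}}{6}$)
$- f{\left(p{\left(28 \right)},\frac{1}{256 + 123} \right)} = - \frac{\frac{1}{6} \cdot 28^{2}}{256 + 123} = - \frac{\frac{1}{6} \cdot 784}{379} = - \frac{392}{3 \cdot 379} = \left(-1\right) \frac{392}{1137} = - \frac{392}{1137}$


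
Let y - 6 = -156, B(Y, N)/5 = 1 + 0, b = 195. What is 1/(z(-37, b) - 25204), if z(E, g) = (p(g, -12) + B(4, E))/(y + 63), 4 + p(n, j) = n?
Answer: -87/2192944 ≈ -3.9673e-5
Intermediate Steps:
p(n, j) = -4 + n
B(Y, N) = 5 (B(Y, N) = 5*(1 + 0) = 5*1 = 5)
y = -150 (y = 6 - 156 = -150)
z(E, g) = -1/87 - g/87 (z(E, g) = ((-4 + g) + 5)/(-150 + 63) = (1 + g)/(-87) = (1 + g)*(-1/87) = -1/87 - g/87)
1/(z(-37, b) - 25204) = 1/((-1/87 - 1/87*195) - 25204) = 1/((-1/87 - 65/29) - 25204) = 1/(-196/87 - 25204) = 1/(-2192944/87) = -87/2192944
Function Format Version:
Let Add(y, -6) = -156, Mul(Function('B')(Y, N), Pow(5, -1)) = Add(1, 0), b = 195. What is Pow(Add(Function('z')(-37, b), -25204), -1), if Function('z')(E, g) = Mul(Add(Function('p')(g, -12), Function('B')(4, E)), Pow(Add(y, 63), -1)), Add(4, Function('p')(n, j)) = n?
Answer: Rational(-87, 2192944) ≈ -3.9673e-5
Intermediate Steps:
Function('p')(n, j) = Add(-4, n)
Function('B')(Y, N) = 5 (Function('B')(Y, N) = Mul(5, Add(1, 0)) = Mul(5, 1) = 5)
y = -150 (y = Add(6, -156) = -150)
Function('z')(E, g) = Add(Rational(-1, 87), Mul(Rational(-1, 87), g)) (Function('z')(E, g) = Mul(Add(Add(-4, g), 5), Pow(Add(-150, 63), -1)) = Mul(Add(1, g), Pow(-87, -1)) = Mul(Add(1, g), Rational(-1, 87)) = Add(Rational(-1, 87), Mul(Rational(-1, 87), g)))
Pow(Add(Function('z')(-37, b), -25204), -1) = Pow(Add(Add(Rational(-1, 87), Mul(Rational(-1, 87), 195)), -25204), -1) = Pow(Add(Add(Rational(-1, 87), Rational(-65, 29)), -25204), -1) = Pow(Add(Rational(-196, 87), -25204), -1) = Pow(Rational(-2192944, 87), -1) = Rational(-87, 2192944)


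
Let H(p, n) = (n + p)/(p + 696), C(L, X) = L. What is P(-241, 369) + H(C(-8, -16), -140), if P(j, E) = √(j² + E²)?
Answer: -37/172 + √194242 ≈ 440.51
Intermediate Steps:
P(j, E) = √(E² + j²)
H(p, n) = (n + p)/(696 + p)
P(-241, 369) + H(C(-8, -16), -140) = √(369² + (-241)²) + (-140 - 8)/(696 - 8) = √(136161 + 58081) - 148/688 = √194242 + (1/688)*(-148) = √194242 - 37/172 = -37/172 + √194242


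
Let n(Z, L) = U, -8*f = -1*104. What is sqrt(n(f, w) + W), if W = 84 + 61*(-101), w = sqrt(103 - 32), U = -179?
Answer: 4*I*sqrt(391) ≈ 79.095*I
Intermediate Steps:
f = 13 (f = -(-1)*104/8 = -1/8*(-104) = 13)
w = sqrt(71) ≈ 8.4261
W = -6077 (W = 84 - 6161 = -6077)
n(Z, L) = -179
sqrt(n(f, w) + W) = sqrt(-179 - 6077) = sqrt(-6256) = 4*I*sqrt(391)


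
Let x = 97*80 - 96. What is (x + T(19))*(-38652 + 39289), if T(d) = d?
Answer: 4894071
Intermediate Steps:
x = 7664 (x = 7760 - 96 = 7664)
(x + T(19))*(-38652 + 39289) = (7664 + 19)*(-38652 + 39289) = 7683*637 = 4894071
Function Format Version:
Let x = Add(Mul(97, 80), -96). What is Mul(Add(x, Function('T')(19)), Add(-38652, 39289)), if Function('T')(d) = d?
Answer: 4894071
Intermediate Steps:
x = 7664 (x = Add(7760, -96) = 7664)
Mul(Add(x, Function('T')(19)), Add(-38652, 39289)) = Mul(Add(7664, 19), Add(-38652, 39289)) = Mul(7683, 637) = 4894071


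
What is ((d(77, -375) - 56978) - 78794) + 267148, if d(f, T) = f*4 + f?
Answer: 131761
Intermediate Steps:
d(f, T) = 5*f (d(f, T) = 4*f + f = 5*f)
((d(77, -375) - 56978) - 78794) + 267148 = ((5*77 - 56978) - 78794) + 267148 = ((385 - 56978) - 78794) + 267148 = (-56593 - 78794) + 267148 = -135387 + 267148 = 131761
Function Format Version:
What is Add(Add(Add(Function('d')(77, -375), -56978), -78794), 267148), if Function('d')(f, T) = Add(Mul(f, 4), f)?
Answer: 131761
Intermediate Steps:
Function('d')(f, T) = Mul(5, f) (Function('d')(f, T) = Add(Mul(4, f), f) = Mul(5, f))
Add(Add(Add(Function('d')(77, -375), -56978), -78794), 267148) = Add(Add(Add(Mul(5, 77), -56978), -78794), 267148) = Add(Add(Add(385, -56978), -78794), 267148) = Add(Add(-56593, -78794), 267148) = Add(-135387, 267148) = 131761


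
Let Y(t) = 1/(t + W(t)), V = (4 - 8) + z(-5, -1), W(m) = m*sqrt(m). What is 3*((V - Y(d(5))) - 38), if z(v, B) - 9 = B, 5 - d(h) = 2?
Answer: -203/2 - sqrt(3)/2 ≈ -102.37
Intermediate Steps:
d(h) = 3 (d(h) = 5 - 1*2 = 5 - 2 = 3)
z(v, B) = 9 + B
W(m) = m**(3/2)
V = 4 (V = (4 - 8) + (9 - 1) = -4 + 8 = 4)
Y(t) = 1/(t + t**(3/2))
3*((V - Y(d(5))) - 38) = 3*((4 - 1/(3 + 3**(3/2))) - 38) = 3*((4 - 1/(3 + 3*sqrt(3))) - 38) = 3*(-34 - 1/(3 + 3*sqrt(3))) = -102 - 3/(3 + 3*sqrt(3))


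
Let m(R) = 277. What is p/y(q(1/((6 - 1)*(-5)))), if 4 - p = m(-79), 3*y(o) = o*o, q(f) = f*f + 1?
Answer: -319921875/391876 ≈ -816.39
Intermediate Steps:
q(f) = 1 + f² (q(f) = f² + 1 = 1 + f²)
y(o) = o²/3 (y(o) = (o*o)/3 = o²/3)
p = -273 (p = 4 - 1*277 = 4 - 277 = -273)
p/y(q(1/((6 - 1)*(-5)))) = -273*3/(1 + (1/((6 - 1)*(-5)))²)² = -273*3/(1 + (1/(5*(-5)))²)² = -273*3/(1 + (1/(-25))²)² = -273*3/(1 + (-1/25)²)² = -273*3/(1 + 1/625)² = -273/((626/625)²/3) = -273/((⅓)*(391876/390625)) = -273/391876/1171875 = -273*1171875/391876 = -319921875/391876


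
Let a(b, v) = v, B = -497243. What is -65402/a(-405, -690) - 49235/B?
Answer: 16277329418/171548835 ≈ 94.885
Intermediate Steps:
-65402/a(-405, -690) - 49235/B = -65402/(-690) - 49235/(-497243) = -65402*(-1/690) - 49235*(-1/497243) = 32701/345 + 49235/497243 = 16277329418/171548835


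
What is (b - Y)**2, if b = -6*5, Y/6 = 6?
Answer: 4356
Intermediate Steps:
Y = 36 (Y = 6*6 = 36)
b = -30
(b - Y)**2 = (-30 - 1*36)**2 = (-30 - 36)**2 = (-66)**2 = 4356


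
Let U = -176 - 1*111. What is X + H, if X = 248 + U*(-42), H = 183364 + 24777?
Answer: 220443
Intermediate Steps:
U = -287 (U = -176 - 111 = -287)
H = 208141
X = 12302 (X = 248 - 287*(-42) = 248 + 12054 = 12302)
X + H = 12302 + 208141 = 220443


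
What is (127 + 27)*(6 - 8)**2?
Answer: 616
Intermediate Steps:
(127 + 27)*(6 - 8)**2 = 154*(-2)**2 = 154*4 = 616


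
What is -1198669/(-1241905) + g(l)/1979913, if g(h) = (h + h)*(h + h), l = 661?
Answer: 4543717833817/2458863854265 ≈ 1.8479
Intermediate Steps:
g(h) = 4*h² (g(h) = (2*h)*(2*h) = 4*h²)
-1198669/(-1241905) + g(l)/1979913 = -1198669/(-1241905) + (4*661²)/1979913 = -1198669*(-1/1241905) + (4*436921)*(1/1979913) = 1198669/1241905 + 1747684*(1/1979913) = 1198669/1241905 + 1747684/1979913 = 4543717833817/2458863854265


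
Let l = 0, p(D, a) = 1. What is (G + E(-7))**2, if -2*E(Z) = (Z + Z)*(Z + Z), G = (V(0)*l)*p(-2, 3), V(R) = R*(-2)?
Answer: 9604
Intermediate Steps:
V(R) = -2*R
G = 0 (G = (-2*0*0)*1 = (0*0)*1 = 0*1 = 0)
E(Z) = -2*Z**2 (E(Z) = -(Z + Z)*(Z + Z)/2 = -2*Z*2*Z/2 = -2*Z**2)
(G + E(-7))**2 = (0 - 2*(-7)**2)**2 = (0 - 2*49)**2 = (0 - 98)**2 = (-98)**2 = 9604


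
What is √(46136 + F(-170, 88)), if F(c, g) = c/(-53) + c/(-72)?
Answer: √4666019989/318 ≈ 214.81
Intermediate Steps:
F(c, g) = -125*c/3816 (F(c, g) = c*(-1/53) + c*(-1/72) = -c/53 - c/72 = -125*c/3816)
√(46136 + F(-170, 88)) = √(46136 - 125/3816*(-170)) = √(46136 + 10625/1908) = √(88038113/1908) = √4666019989/318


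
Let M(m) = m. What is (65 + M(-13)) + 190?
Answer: 242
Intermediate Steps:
(65 + M(-13)) + 190 = (65 - 13) + 190 = 52 + 190 = 242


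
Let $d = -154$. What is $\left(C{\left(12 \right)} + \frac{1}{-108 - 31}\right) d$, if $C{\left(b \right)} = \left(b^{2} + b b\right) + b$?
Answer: $- \frac{6421646}{139} \approx -46199.0$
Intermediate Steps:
$C{\left(b \right)} = b + 2 b^{2}$ ($C{\left(b \right)} = \left(b^{2} + b^{2}\right) + b = 2 b^{2} + b = b + 2 b^{2}$)
$\left(C{\left(12 \right)} + \frac{1}{-108 - 31}\right) d = \left(12 \left(1 + 2 \cdot 12\right) + \frac{1}{-108 - 31}\right) \left(-154\right) = \left(12 \left(1 + 24\right) + \frac{1}{-139}\right) \left(-154\right) = \left(12 \cdot 25 - \frac{1}{139}\right) \left(-154\right) = \left(300 - \frac{1}{139}\right) \left(-154\right) = \frac{41699}{139} \left(-154\right) = - \frac{6421646}{139}$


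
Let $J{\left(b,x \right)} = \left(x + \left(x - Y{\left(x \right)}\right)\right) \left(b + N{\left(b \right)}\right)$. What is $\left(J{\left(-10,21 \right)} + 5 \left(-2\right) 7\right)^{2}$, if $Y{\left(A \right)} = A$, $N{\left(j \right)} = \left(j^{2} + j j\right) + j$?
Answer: $13764100$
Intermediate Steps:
$N{\left(j \right)} = j + 2 j^{2}$ ($N{\left(j \right)} = \left(j^{2} + j^{2}\right) + j = 2 j^{2} + j = j + 2 j^{2}$)
$J{\left(b,x \right)} = x \left(b + b \left(1 + 2 b\right)\right)$ ($J{\left(b,x \right)} = \left(x + \left(x - x\right)\right) \left(b + b \left(1 + 2 b\right)\right) = \left(x + 0\right) \left(b + b \left(1 + 2 b\right)\right) = x \left(b + b \left(1 + 2 b\right)\right)$)
$\left(J{\left(-10,21 \right)} + 5 \left(-2\right) 7\right)^{2} = \left(2 \left(-10\right) 21 \left(1 - 10\right) + 5 \left(-2\right) 7\right)^{2} = \left(2 \left(-10\right) 21 \left(-9\right) - 70\right)^{2} = \left(3780 - 70\right)^{2} = 3710^{2} = 13764100$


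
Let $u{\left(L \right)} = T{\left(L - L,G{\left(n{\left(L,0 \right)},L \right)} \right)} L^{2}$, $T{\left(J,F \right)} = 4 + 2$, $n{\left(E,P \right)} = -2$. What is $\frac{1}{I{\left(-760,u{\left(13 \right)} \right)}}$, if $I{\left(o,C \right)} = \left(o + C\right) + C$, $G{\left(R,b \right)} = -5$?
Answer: $\frac{1}{1268} \approx 0.00078864$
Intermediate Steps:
$T{\left(J,F \right)} = 6$
$u{\left(L \right)} = 6 L^{2}$
$I{\left(o,C \right)} = o + 2 C$ ($I{\left(o,C \right)} = \left(C + o\right) + C = o + 2 C$)
$\frac{1}{I{\left(-760,u{\left(13 \right)} \right)}} = \frac{1}{-760 + 2 \cdot 6 \cdot 13^{2}} = \frac{1}{-760 + 2 \cdot 6 \cdot 169} = \frac{1}{-760 + 2 \cdot 1014} = \frac{1}{-760 + 2028} = \frac{1}{1268}$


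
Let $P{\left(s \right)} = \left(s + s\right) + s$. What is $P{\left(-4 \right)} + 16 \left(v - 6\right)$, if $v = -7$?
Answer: $-220$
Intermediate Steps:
$P{\left(s \right)} = 3 s$ ($P{\left(s \right)} = 2 s + s = 3 s$)
$P{\left(-4 \right)} + 16 \left(v - 6\right) = 3 \left(-4\right) + 16 \left(-7 - 6\right) = -12 + 16 \left(-13\right) = -12 - 208 = -220$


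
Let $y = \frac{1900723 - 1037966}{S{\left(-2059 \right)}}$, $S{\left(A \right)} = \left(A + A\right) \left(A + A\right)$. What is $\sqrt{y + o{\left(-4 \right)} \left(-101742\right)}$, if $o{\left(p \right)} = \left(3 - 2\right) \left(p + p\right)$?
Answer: $\frac{\sqrt{13802665691621}}{4118} \approx 902.18$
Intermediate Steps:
$o{\left(p \right)} = 2 p$ ($o{\left(p \right)} = 1 \cdot 2 p = 2 p$)
$S{\left(A \right)} = 4 A^{2}$ ($S{\left(A \right)} = 2 A 2 A = 4 A^{2}$)
$y = \frac{862757}{16957924}$ ($y = \frac{1900723 - 1037966}{4 \left(-2059\right)^{2}} = \frac{862757}{4 \cdot 4239481} = \frac{862757}{16957924} \approx 0.050876$)
$\sqrt{y + o{\left(-4 \right)} \left(-101742\right)} = \sqrt{\frac{862757}{16957924} + 2 \left(-4\right) \left(-101742\right)} = \sqrt{\frac{862757}{16957924} - -813936} = \sqrt{\frac{862757}{16957924} + 813936} = \sqrt{\frac{13802665691621}{16957924}} = \frac{\sqrt{13802665691621}}{4118}$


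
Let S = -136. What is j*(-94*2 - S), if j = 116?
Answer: -6032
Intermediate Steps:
j*(-94*2 - S) = 116*(-94*2 - 1*(-136)) = 116*(-188 + 136) = 116*(-52) = -6032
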